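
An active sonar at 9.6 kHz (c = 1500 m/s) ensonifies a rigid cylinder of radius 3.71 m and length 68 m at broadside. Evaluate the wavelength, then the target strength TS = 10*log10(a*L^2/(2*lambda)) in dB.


Step 1: lambda = c/f = 1500/9600 = 0.15625 m
Step 2: TS = 10*log10(a*L^2/(2*lambda)) = 10*log10(3.71*68^2/(2*0.15625)) = 47.4

47.4 dB


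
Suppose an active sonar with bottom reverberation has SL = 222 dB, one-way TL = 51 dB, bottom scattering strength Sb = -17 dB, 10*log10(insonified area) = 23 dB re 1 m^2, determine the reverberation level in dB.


RL = SL - 2*TL + Sb + 10*log10(A) = 222 - 2*51 + (-17) + 23 = 126

126 dB


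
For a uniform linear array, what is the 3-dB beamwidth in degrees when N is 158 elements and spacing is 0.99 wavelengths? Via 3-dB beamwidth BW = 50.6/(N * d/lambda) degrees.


BW = 50.6 / (158 * 0.99) = 50.6 / 156.42 = 0.32

0.32 deg


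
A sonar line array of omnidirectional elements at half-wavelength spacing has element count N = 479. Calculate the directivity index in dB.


DI = 10*log10(479) = 26.8

26.8 dB


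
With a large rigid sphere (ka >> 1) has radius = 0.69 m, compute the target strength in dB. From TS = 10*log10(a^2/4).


TS = 10*log10(0.69^2 / 4) = 10*log10(0.119025) = -9.24

-9.24 dB


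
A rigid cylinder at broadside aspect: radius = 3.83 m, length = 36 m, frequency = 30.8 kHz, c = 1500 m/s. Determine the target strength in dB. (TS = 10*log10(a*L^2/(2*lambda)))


47.07 dB


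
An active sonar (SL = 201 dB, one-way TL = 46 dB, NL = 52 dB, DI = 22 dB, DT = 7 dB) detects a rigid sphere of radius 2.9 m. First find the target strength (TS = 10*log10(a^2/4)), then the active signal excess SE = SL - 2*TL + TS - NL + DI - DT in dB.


Step 1: TS = 10*log10(2.9^2/4) = 3.23 dB
Step 2: SE = SL - 2*TL + TS - NL + DI - DT = 201 - 2*46 + (3.23) - 52 + 22 - 7 = 75.23

75.23 dB


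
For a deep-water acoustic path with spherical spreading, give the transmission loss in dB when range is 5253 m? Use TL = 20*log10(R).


TL = 20*log10(5253) = 74.41

74.41 dB


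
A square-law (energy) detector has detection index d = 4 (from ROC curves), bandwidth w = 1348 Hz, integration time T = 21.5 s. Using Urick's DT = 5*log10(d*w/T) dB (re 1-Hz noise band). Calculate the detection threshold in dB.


DT = 5*log10(d*w/T) = 5*log10(4 * 1348 / 21.5) = 5*log10(250.79) = 12.0

12.0 dB


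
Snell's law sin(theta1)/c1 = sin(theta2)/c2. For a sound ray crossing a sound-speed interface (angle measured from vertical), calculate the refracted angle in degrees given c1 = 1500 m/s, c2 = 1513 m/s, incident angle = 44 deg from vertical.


sin(theta2) = (c2/c1)*sin(theta1) = (1513/1500)*sin(44 deg) = 0.70068
theta2 = arcsin(0.70068) = 44.48

44.48 deg


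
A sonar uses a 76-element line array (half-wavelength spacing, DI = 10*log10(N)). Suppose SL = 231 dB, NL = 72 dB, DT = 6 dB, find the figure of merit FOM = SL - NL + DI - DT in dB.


Step 1: DI = 10*log10(76) = 18.81 dB
Step 2: FOM = SL - NL + DI - DT = 231 - 72 + 18.81 - 6 = 171.81

171.81 dB


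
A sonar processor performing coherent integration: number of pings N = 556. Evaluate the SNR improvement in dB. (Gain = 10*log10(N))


27.45 dB


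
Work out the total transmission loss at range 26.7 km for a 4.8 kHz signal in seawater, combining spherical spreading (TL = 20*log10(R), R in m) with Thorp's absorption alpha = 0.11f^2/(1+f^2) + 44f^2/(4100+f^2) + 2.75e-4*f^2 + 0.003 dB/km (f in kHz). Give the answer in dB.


Step 1 (Thorp): alpha = 0.11*23.04/(1+23.04) + 44*23.04/(4100+23.04) + 2.75e-4*23.04 + 0.003 = 0.3606 dB/km
Step 2: TL_spread = 20*log10(26700) = 88.53 dB
Step 3: TL_abs = alpha*R = 0.3606 * 26.7 = 9.63 dB
Step 4: TL_total = 88.53 + 9.63 = 98.16

98.16 dB


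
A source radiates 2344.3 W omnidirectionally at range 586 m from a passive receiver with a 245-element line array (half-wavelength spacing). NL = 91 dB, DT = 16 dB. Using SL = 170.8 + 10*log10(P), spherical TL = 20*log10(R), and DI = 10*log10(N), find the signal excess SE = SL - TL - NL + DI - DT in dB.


Step 1: SL = 170.8 + 10*log10(2344.3) = 204.5 dB
Step 2: TL = 20*log10(586) = 55.36 dB
Step 3: DI = 10*log10(245) = 23.89 dB
Step 4: SE = SL - TL - NL + DI - DT = 204.5 - 55.36 - 91 + 23.89 - 16 = 66.03

66.03 dB


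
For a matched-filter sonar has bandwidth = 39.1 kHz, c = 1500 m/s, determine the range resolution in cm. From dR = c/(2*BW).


1.92 cm


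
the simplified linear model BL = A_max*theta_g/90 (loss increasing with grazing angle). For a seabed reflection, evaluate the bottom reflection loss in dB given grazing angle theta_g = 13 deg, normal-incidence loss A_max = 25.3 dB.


BL = A_max * theta_g / 90 = 25.3 * 13 / 90 = 3.65

3.65 dB


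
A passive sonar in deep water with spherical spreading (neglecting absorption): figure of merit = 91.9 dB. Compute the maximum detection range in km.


At max range FOM = TL, so 20*log10(R) = 91.9
R = 10^(91.9/20) = 39355.01 m = 39.36 km

39.36 km


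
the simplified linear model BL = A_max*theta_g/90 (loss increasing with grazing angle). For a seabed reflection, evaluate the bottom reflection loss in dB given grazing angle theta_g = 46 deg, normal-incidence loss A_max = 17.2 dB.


BL = A_max * theta_g / 90 = 17.2 * 46 / 90 = 8.79

8.79 dB


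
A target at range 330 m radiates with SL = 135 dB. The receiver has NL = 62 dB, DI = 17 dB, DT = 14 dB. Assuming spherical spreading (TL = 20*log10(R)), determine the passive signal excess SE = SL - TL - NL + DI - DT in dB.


25.63 dB


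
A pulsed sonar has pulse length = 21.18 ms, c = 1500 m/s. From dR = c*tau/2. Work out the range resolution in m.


15.885 m


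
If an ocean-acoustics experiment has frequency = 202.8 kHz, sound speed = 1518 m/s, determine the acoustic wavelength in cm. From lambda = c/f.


0.75 cm


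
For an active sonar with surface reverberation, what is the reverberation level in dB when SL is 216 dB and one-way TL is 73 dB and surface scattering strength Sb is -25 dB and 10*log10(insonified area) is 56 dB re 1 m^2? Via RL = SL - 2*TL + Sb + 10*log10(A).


RL = SL - 2*TL + Sb + 10*log10(A) = 216 - 2*73 + (-25) + 56 = 101

101 dB


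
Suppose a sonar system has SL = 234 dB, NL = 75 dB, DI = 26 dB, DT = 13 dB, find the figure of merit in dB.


FOM = SL - NL + DI - DT = 234 - 75 + 26 - 13 = 172

172 dB


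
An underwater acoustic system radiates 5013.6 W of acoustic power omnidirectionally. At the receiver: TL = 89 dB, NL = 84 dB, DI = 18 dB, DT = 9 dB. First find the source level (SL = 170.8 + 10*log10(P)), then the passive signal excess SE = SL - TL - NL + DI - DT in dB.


Step 1: SL = 170.8 + 10*log10(5013.6) = 207.8 dB
Step 2: SE = SL - TL - NL + DI - DT = 207.8 - 89 - 84 + 18 - 9 = 43.8

43.8 dB


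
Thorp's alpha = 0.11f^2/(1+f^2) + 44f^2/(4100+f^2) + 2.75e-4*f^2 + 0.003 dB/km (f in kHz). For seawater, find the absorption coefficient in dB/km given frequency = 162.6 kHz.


f^2 = 26438.76
alpha = 0.11*26438.76/(1+26438.76) + 44*26438.76/(4100+26438.76) + 2.75e-4*26438.76 + 0.003 = 45.476

45.476 dB/km


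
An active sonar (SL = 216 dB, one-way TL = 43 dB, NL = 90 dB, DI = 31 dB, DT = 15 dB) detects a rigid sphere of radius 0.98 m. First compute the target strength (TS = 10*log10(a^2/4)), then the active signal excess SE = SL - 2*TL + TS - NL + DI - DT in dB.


Step 1: TS = 10*log10(0.98^2/4) = -6.2 dB
Step 2: SE = SL - 2*TL + TS - NL + DI - DT = 216 - 2*43 + (-6.2) - 90 + 31 - 15 = 49.8

49.8 dB


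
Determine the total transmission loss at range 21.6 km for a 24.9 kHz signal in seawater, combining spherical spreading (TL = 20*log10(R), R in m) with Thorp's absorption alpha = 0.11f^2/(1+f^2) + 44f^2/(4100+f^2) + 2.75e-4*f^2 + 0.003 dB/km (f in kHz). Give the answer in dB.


Step 1 (Thorp): alpha = 0.11*620.01/(1+620.01) + 44*620.01/(4100+620.01) + 2.75e-4*620.01 + 0.003 = 6.0631 dB/km
Step 2: TL_spread = 20*log10(21600) = 86.69 dB
Step 3: TL_abs = alpha*R = 6.0631 * 21.6 = 130.96 dB
Step 4: TL_total = 86.69 + 130.96 = 217.65

217.65 dB


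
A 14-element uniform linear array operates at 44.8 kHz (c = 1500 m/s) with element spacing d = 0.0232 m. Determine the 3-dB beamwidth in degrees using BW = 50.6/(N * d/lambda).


5.22 deg


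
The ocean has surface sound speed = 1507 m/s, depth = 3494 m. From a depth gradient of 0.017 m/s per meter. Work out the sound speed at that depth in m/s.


c = 1507 + 0.017 * 3494 = 1566.398

1566.398 m/s


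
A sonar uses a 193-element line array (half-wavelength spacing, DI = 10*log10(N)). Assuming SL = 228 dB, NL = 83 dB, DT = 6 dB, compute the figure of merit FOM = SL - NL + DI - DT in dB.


Step 1: DI = 10*log10(193) = 22.86 dB
Step 2: FOM = SL - NL + DI - DT = 228 - 83 + 22.86 - 6 = 161.86

161.86 dB


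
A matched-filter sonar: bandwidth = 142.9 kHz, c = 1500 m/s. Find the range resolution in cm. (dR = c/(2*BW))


dR = c/(2*BW) = 1500 / (2 * 142.9e3) = 0.0052 m = 0.52 cm

0.52 cm


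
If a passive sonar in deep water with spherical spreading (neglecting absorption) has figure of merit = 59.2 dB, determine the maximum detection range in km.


At max range FOM = TL, so 20*log10(R) = 59.2
R = 10^(59.2/20) = 912.01 m = 0.91 km

0.91 km


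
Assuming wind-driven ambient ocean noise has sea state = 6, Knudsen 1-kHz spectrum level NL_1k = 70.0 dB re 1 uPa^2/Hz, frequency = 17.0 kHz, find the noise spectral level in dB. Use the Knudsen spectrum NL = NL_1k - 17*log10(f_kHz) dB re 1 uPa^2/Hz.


NL = NL_1k - 17*log10(f_kHz) = 70.0 - 17*log10(17.0) = 70.0 - (20.92) = 49.08

49.08 dB


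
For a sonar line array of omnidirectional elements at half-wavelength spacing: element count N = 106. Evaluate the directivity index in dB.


DI = 10*log10(106) = 20.25

20.25 dB


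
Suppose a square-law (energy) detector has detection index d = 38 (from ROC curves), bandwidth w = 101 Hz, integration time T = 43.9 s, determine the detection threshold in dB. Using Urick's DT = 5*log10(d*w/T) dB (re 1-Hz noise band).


DT = 5*log10(d*w/T) = 5*log10(38 * 101 / 43.9) = 5*log10(87.43) = 9.71

9.71 dB


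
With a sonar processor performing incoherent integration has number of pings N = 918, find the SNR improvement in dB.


Gain = 5*log10(918) = 14.81

14.81 dB


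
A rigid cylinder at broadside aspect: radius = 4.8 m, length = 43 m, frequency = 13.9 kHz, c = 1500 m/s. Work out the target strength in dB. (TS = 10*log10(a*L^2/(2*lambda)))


46.14 dB


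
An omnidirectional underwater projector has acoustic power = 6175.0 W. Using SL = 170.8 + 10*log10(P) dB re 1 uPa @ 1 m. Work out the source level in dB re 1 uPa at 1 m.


SL = 170.8 + 10*log10(6175.0) = 170.8 + 37.91 = 208.71

208.71 dB


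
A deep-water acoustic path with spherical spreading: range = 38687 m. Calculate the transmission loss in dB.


91.75 dB


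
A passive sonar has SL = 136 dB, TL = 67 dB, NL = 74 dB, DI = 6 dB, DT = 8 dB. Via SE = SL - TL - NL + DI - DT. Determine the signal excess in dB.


SE = SL - TL - NL + DI - DT = 136 - 67 - 74 + 6 - 8 = -7

-7 dB


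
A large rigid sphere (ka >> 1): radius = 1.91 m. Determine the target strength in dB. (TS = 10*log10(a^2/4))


TS = 10*log10(1.91^2 / 4) = 10*log10(0.912025) = -0.4

-0.4 dB


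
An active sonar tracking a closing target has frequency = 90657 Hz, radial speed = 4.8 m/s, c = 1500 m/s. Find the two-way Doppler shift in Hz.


fd = 2*f*v/c = 2 * 90657 * 4.8 / 1500 = 580.2

580.2 Hz


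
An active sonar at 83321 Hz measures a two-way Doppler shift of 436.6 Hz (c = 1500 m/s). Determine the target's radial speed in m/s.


From fd = 2*f*v/c, v = c*fd/(2*f) = 1500 * 436.6 / (2*83321) = 3.93

3.93 m/s


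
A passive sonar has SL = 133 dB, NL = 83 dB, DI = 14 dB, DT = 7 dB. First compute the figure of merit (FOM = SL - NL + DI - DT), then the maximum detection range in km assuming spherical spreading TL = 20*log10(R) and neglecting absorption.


Step 1: FOM = SL - NL + DI - DT = 133 - 83 + 14 - 7 = 57 dB
Step 2: at max range FOM = TL = 20*log10(R), so R = 10^(57/20) = 707.95 m = 0.71 km

0.71 km


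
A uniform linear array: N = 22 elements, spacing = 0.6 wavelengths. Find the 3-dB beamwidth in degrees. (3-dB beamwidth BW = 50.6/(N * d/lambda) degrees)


BW = 50.6 / (22 * 0.6) = 50.6 / 13.2 = 3.83

3.83 deg


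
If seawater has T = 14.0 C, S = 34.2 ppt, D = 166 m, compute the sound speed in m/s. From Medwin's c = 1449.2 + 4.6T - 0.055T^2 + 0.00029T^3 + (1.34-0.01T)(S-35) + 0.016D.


c = 1449.2 + 4.6*14.0 - 0.055*14.0^2 + 0.00029*14.0^3 + (1.34 - 0.01*14.0)*(34.2 - 35) + 0.016*166 = 1505.31

1505.31 m/s


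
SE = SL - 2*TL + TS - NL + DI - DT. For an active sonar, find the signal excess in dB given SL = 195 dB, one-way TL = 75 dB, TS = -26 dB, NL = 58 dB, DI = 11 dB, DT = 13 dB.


SE = SL - 2*TL + TS - NL + DI - DT = 195 - 2*75 + (-26) - 58 + 11 - 13 = -41

-41 dB


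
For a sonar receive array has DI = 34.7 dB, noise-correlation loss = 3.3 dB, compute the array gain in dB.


AG = DI - L_corr = 34.7 - 3.3 = 31.4

31.4 dB


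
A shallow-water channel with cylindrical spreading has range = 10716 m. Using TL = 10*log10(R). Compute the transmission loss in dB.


TL = 10*log10(10716) = 40.3

40.3 dB


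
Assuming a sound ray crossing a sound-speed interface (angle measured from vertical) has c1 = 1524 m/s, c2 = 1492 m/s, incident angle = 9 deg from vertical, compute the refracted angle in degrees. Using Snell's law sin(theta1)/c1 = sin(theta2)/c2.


8.81 deg


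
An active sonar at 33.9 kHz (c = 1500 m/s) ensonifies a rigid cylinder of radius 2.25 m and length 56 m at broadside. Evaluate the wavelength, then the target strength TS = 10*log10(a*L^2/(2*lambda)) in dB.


Step 1: lambda = c/f = 1500/33900 = 0.04425 m
Step 2: TS = 10*log10(a*L^2/(2*lambda)) = 10*log10(2.25*56^2/(2*0.04425)) = 49.02

49.02 dB


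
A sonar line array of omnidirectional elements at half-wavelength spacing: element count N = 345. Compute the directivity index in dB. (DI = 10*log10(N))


25.38 dB


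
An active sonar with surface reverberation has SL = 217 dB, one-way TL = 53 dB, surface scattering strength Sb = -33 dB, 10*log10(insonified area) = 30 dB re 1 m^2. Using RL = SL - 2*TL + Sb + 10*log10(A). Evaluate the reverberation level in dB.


RL = SL - 2*TL + Sb + 10*log10(A) = 217 - 2*53 + (-33) + 30 = 108

108 dB


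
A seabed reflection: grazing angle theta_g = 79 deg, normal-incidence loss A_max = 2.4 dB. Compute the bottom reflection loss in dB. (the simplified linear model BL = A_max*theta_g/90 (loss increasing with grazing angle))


BL = A_max * theta_g / 90 = 2.4 * 79 / 90 = 2.11

2.11 dB


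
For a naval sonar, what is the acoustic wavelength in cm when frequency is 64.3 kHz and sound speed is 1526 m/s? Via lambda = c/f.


lambda = c/f = 1526 / 64300 = 0.0237 m = 2.37 cm

2.37 cm


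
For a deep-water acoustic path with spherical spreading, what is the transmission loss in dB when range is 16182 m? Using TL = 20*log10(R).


TL = 20*log10(16182) = 84.18

84.18 dB


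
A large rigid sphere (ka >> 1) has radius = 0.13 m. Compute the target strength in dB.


TS = 10*log10(0.13^2 / 4) = 10*log10(0.004225) = -23.74

-23.74 dB


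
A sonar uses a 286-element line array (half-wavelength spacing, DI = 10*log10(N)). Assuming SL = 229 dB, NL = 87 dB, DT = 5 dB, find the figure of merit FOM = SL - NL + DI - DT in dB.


161.56 dB


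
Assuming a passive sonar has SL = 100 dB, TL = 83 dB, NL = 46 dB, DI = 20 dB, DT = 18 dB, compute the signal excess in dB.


SE = SL - TL - NL + DI - DT = 100 - 83 - 46 + 20 - 18 = -27

-27 dB


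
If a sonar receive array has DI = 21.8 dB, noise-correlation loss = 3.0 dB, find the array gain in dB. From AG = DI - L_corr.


AG = DI - L_corr = 21.8 - 3.0 = 18.8

18.8 dB


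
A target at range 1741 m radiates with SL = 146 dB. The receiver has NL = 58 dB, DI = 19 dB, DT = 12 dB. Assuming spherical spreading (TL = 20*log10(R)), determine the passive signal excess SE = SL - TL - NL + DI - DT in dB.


Step 1: TL = 20*log10(1741) = 64.82 dB
Step 2: SE = 146 - 64.82 - 58 + 19 - 12 = 30.18

30.18 dB


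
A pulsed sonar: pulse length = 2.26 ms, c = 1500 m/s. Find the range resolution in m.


dR = c*tau/2 = 1500 * 2.26e-3 / 2 = 1.695

1.695 m


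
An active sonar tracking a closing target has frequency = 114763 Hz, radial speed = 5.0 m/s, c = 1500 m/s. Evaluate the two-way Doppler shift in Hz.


765.09 Hz


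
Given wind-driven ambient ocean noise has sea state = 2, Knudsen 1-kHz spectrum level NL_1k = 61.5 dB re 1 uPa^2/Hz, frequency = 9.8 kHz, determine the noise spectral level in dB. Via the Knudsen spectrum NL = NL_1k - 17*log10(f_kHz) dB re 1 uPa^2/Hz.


44.65 dB


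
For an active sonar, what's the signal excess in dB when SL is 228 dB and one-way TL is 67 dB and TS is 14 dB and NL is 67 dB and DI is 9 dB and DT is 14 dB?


SE = SL - 2*TL + TS - NL + DI - DT = 228 - 2*67 + (14) - 67 + 9 - 14 = 36

36 dB


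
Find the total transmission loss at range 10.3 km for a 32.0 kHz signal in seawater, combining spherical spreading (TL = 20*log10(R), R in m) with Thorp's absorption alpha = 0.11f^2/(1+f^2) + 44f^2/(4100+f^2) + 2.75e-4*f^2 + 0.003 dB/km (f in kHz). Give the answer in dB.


174.89 dB


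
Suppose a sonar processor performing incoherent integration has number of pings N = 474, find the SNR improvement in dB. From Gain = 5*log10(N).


13.38 dB


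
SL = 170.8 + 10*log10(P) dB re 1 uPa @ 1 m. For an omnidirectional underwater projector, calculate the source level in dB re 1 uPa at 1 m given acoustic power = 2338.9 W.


SL = 170.8 + 10*log10(2338.9) = 170.8 + 33.69 = 204.49

204.49 dB


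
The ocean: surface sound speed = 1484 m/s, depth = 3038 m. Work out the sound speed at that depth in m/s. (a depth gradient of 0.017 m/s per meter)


c = 1484 + 0.017 * 3038 = 1535.646

1535.646 m/s


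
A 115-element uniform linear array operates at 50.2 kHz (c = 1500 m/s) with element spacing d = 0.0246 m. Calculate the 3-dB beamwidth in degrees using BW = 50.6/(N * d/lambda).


Step 1: lambda = 1500/50200 = 0.02988 m
Step 2: d/lambda = 0.0246/0.02988 = 0.8233
Step 3: BW = 50.6/(N * d/lambda) = 50.6/(115 * 0.8233) = 0.53

0.53 deg


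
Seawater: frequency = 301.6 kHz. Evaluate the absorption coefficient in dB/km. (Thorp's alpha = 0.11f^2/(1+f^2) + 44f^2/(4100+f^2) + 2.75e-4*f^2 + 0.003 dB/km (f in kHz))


f^2 = 90962.56
alpha = 0.11*90962.56/(1+90962.56) + 44*90962.56/(4100+90962.56) + 2.75e-4*90962.56 + 0.003 = 67.23

67.23 dB/km


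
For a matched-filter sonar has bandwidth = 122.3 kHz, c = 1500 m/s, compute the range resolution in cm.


dR = c/(2*BW) = 1500 / (2 * 122.3e3) = 0.0061 m = 0.61 cm

0.61 cm


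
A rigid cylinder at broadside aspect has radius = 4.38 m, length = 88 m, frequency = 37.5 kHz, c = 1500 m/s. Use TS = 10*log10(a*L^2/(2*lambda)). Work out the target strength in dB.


lambda = 1500/37500 = 0.04 m
TS = 10*log10(4.38*88^2/(2*0.04)) = 56.27

56.27 dB


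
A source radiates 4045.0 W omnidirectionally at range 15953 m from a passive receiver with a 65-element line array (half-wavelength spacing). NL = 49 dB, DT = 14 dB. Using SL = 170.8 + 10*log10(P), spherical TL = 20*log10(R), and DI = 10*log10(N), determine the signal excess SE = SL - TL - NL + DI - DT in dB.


Step 1: SL = 170.8 + 10*log10(4045.0) = 206.87 dB
Step 2: TL = 20*log10(15953) = 84.06 dB
Step 3: DI = 10*log10(65) = 18.13 dB
Step 4: SE = SL - TL - NL + DI - DT = 206.87 - 84.06 - 49 + 18.13 - 14 = 77.94

77.94 dB


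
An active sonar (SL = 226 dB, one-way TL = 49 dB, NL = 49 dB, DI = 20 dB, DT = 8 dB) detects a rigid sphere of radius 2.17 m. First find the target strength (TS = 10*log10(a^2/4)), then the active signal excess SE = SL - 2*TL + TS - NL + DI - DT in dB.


Step 1: TS = 10*log10(2.17^2/4) = 0.71 dB
Step 2: SE = SL - 2*TL + TS - NL + DI - DT = 226 - 2*49 + (0.71) - 49 + 20 - 8 = 91.71

91.71 dB


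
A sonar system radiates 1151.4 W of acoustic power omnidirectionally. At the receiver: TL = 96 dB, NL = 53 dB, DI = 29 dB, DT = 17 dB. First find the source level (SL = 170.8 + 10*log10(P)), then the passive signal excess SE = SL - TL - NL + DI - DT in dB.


Step 1: SL = 170.8 + 10*log10(1151.4) = 201.41 dB
Step 2: SE = SL - TL - NL + DI - DT = 201.41 - 96 - 53 + 29 - 17 = 64.41

64.41 dB


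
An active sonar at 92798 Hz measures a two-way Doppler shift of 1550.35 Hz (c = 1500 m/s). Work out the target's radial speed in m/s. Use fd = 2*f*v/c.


From fd = 2*f*v/c, v = c*fd/(2*f) = 1500 * 1550.35 / (2*92798) = 12.53

12.53 m/s


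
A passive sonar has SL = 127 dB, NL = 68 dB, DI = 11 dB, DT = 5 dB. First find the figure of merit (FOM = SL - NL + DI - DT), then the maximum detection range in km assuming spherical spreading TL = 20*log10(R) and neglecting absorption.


Step 1: FOM = SL - NL + DI - DT = 127 - 68 + 11 - 5 = 65 dB
Step 2: at max range FOM = TL = 20*log10(R), so R = 10^(65/20) = 1778.28 m = 1.78 km

1.78 km


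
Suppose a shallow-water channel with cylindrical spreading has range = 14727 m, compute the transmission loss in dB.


41.68 dB


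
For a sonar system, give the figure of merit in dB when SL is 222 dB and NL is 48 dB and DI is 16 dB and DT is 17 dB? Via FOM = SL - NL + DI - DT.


FOM = SL - NL + DI - DT = 222 - 48 + 16 - 17 = 173

173 dB


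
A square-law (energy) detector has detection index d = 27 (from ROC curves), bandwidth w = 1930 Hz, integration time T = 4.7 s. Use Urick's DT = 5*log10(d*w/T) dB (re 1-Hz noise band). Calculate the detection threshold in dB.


DT = 5*log10(d*w/T) = 5*log10(27 * 1930 / 4.7) = 5*log10(11087.23) = 20.22

20.22 dB


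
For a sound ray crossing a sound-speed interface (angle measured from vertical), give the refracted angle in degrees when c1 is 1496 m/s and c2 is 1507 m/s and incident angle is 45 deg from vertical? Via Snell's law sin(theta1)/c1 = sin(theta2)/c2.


45.42 deg


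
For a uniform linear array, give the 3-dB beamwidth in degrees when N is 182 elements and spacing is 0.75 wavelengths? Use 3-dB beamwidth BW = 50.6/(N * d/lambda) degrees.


BW = 50.6 / (182 * 0.75) = 50.6 / 136.5 = 0.37

0.37 deg


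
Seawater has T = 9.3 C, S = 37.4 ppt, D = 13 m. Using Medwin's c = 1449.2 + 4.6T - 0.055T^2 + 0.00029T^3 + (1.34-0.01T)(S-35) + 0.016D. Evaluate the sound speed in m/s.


1490.66 m/s


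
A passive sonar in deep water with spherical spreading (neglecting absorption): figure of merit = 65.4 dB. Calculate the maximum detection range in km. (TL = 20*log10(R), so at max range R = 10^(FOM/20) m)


At max range FOM = TL, so 20*log10(R) = 65.4
R = 10^(65.4/20) = 1862.09 m = 1.86 km

1.86 km


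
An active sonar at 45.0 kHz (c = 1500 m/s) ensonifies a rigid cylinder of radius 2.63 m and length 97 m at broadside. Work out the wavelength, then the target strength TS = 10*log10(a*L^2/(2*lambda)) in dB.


Step 1: lambda = c/f = 1500/45000 = 0.03333 m
Step 2: TS = 10*log10(a*L^2/(2*lambda)) = 10*log10(2.63*97^2/(2*0.03333)) = 55.7

55.7 dB


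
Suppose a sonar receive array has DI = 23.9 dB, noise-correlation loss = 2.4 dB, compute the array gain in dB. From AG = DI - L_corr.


AG = DI - L_corr = 23.9 - 2.4 = 21.5

21.5 dB


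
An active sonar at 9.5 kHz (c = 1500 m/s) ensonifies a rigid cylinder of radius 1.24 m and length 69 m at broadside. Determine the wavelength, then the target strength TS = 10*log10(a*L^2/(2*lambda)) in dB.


Step 1: lambda = c/f = 1500/9500 = 0.15789 m
Step 2: TS = 10*log10(a*L^2/(2*lambda)) = 10*log10(1.24*69^2/(2*0.15789)) = 42.72

42.72 dB


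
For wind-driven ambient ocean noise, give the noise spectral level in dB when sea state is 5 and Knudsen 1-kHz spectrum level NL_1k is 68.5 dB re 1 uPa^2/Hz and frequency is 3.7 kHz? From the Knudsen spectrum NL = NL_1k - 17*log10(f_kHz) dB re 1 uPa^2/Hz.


58.84 dB


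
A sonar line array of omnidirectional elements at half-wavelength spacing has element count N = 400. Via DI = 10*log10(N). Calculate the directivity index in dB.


26.02 dB


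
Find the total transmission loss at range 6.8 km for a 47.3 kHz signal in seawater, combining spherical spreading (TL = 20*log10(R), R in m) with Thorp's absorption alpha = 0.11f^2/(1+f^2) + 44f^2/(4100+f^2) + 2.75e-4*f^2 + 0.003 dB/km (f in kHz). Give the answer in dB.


187.23 dB


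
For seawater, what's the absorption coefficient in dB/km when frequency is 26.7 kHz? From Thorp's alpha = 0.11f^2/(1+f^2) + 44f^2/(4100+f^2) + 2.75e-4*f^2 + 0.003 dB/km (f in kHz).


6.826 dB/km


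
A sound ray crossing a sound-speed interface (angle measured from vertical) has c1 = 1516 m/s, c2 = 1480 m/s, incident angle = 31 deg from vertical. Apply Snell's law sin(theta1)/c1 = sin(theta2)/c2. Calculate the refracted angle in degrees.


30.19 deg


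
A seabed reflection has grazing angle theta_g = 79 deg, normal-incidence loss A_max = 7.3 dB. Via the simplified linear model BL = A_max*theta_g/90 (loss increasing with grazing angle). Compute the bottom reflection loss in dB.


6.41 dB


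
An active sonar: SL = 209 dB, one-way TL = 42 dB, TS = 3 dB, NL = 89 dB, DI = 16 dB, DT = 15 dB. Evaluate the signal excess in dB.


SE = SL - 2*TL + TS - NL + DI - DT = 209 - 2*42 + (3) - 89 + 16 - 15 = 40

40 dB


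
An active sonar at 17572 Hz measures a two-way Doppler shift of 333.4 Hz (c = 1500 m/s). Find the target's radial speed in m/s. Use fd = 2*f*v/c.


14.23 m/s


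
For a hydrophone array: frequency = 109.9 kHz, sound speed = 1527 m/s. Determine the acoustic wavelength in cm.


1.39 cm


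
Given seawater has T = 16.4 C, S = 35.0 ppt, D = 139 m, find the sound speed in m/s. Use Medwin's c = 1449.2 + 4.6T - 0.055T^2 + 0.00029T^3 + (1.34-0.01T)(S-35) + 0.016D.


c = 1449.2 + 4.6*16.4 - 0.055*16.4^2 + 0.00029*16.4^3 + (1.34 - 0.01*16.4)*(35.0 - 35) + 0.016*139 = 1513.35

1513.35 m/s


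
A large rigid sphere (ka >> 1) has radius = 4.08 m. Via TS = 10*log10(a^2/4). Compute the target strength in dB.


TS = 10*log10(4.08^2 / 4) = 10*log10(4.1616) = 6.19

6.19 dB


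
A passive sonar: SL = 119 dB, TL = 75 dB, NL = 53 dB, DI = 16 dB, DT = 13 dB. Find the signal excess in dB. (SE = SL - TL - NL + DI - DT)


-6 dB


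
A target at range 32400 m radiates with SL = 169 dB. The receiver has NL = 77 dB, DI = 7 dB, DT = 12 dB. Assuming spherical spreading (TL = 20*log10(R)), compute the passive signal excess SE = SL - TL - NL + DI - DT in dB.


Step 1: TL = 20*log10(32400) = 90.21 dB
Step 2: SE = 169 - 90.21 - 77 + 7 - 12 = -3.21

-3.21 dB


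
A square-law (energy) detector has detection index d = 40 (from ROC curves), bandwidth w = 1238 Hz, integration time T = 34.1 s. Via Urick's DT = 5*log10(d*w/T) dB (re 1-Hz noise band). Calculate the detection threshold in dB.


15.81 dB


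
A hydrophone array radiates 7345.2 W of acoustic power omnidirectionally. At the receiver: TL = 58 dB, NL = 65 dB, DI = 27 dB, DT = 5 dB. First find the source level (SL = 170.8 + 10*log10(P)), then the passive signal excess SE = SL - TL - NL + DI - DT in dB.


Step 1: SL = 170.8 + 10*log10(7345.2) = 209.46 dB
Step 2: SE = SL - TL - NL + DI - DT = 209.46 - 58 - 65 + 27 - 5 = 108.46

108.46 dB


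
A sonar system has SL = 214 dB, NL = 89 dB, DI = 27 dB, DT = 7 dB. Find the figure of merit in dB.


FOM = SL - NL + DI - DT = 214 - 89 + 27 - 7 = 145

145 dB


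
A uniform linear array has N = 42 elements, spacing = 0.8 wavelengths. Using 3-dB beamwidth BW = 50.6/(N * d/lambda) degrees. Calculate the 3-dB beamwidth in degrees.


BW = 50.6 / (42 * 0.8) = 50.6 / 33.6 = 1.51

1.51 deg


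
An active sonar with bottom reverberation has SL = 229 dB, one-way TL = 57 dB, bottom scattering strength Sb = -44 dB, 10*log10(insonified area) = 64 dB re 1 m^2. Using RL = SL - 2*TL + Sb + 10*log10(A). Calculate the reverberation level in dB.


RL = SL - 2*TL + Sb + 10*log10(A) = 229 - 2*57 + (-44) + 64 = 135

135 dB


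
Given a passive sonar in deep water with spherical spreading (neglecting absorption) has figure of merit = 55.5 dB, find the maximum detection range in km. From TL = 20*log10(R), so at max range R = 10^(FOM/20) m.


At max range FOM = TL, so 20*log10(R) = 55.5
R = 10^(55.5/20) = 595.66 m = 0.6 km

0.6 km


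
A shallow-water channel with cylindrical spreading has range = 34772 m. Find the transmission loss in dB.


TL = 10*log10(34772) = 45.41

45.41 dB


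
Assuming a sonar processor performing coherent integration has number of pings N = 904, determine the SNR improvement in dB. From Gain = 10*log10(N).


29.56 dB


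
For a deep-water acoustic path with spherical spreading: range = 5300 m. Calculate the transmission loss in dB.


TL = 20*log10(5300) = 74.49

74.49 dB


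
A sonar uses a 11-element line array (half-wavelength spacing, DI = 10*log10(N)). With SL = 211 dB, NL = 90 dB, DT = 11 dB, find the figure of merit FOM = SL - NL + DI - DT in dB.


Step 1: DI = 10*log10(11) = 10.41 dB
Step 2: FOM = SL - NL + DI - DT = 211 - 90 + 10.41 - 11 = 120.41

120.41 dB


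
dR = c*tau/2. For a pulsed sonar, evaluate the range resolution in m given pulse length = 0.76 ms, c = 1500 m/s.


dR = c*tau/2 = 1500 * 0.76e-3 / 2 = 0.57

0.57 m


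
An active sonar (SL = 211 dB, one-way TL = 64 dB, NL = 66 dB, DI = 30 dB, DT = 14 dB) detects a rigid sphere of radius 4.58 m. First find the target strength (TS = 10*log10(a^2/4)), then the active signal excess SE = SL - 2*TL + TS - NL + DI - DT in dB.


Step 1: TS = 10*log10(4.58^2/4) = 7.2 dB
Step 2: SE = SL - 2*TL + TS - NL + DI - DT = 211 - 2*64 + (7.2) - 66 + 30 - 14 = 40.2

40.2 dB


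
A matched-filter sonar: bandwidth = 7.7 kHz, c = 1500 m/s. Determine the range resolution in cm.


dR = c/(2*BW) = 1500 / (2 * 7.7e3) = 0.0974 m = 9.74 cm

9.74 cm


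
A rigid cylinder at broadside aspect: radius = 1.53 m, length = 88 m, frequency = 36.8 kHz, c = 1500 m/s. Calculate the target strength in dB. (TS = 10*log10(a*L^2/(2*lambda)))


51.62 dB


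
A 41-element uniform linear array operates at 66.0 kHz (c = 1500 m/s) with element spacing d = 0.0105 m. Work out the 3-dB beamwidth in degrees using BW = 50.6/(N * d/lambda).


2.67 deg


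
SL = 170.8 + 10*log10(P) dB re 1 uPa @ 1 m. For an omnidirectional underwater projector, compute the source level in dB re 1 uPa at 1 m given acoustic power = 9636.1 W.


SL = 170.8 + 10*log10(9636.1) = 170.8 + 39.84 = 210.64

210.64 dB


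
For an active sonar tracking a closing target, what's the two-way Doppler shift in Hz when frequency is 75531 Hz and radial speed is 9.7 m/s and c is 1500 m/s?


976.87 Hz


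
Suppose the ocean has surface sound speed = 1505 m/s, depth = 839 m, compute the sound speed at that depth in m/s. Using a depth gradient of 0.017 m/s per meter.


c = 1505 + 0.017 * 839 = 1519.263

1519.263 m/s


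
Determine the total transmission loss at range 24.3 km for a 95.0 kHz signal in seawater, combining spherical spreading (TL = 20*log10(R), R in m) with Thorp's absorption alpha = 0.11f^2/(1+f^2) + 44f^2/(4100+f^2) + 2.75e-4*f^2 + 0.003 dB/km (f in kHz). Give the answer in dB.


Step 1 (Thorp): alpha = 0.11*9025.0/(1+9025.0) + 44*9025.0/(4100+9025.0) + 2.75e-4*9025.0 + 0.003 = 32.8501 dB/km
Step 2: TL_spread = 20*log10(24300) = 87.71 dB
Step 3: TL_abs = alpha*R = 32.8501 * 24.3 = 798.26 dB
Step 4: TL_total = 87.71 + 798.26 = 885.97

885.97 dB


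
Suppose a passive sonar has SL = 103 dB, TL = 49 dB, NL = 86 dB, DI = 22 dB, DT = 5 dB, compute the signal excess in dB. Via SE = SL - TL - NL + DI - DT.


SE = SL - TL - NL + DI - DT = 103 - 49 - 86 + 22 - 5 = -15

-15 dB


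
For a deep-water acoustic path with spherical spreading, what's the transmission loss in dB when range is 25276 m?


TL = 20*log10(25276) = 88.05

88.05 dB


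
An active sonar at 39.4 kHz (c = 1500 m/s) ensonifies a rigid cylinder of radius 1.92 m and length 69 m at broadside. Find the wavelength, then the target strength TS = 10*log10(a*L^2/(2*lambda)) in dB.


Step 1: lambda = c/f = 1500/39400 = 0.03807 m
Step 2: TS = 10*log10(a*L^2/(2*lambda)) = 10*log10(1.92*69^2/(2*0.03807)) = 50.79

50.79 dB


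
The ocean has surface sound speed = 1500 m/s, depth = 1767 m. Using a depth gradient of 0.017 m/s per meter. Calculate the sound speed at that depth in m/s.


c = 1500 + 0.017 * 1767 = 1530.039

1530.039 m/s


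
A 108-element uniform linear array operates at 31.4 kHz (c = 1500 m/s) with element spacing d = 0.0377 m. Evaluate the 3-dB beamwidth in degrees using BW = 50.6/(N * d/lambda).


Step 1: lambda = 1500/31400 = 0.04777 m
Step 2: d/lambda = 0.0377/0.04777 = 0.7892
Step 3: BW = 50.6/(N * d/lambda) = 50.6/(108 * 0.7892) = 0.59

0.59 deg


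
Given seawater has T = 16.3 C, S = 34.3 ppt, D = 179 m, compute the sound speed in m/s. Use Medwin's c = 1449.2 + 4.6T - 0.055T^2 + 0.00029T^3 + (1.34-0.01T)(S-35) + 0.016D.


c = 1449.2 + 4.6*16.3 - 0.055*16.3^2 + 0.00029*16.3^3 + (1.34 - 0.01*16.3)*(34.3 - 35) + 0.016*179 = 1512.86

1512.86 m/s


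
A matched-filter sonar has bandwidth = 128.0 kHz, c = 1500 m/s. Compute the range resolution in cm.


dR = c/(2*BW) = 1500 / (2 * 128.0e3) = 0.0059 m = 0.59 cm

0.59 cm


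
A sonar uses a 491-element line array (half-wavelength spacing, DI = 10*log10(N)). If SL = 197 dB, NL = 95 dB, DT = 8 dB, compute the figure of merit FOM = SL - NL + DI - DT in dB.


Step 1: DI = 10*log10(491) = 26.91 dB
Step 2: FOM = SL - NL + DI - DT = 197 - 95 + 26.91 - 8 = 120.91

120.91 dB


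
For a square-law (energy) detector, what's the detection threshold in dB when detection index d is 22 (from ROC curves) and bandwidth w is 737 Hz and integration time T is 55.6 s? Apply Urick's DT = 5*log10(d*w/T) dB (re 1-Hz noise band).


DT = 5*log10(d*w/T) = 5*log10(22 * 737 / 55.6) = 5*log10(291.62) = 12.32

12.32 dB


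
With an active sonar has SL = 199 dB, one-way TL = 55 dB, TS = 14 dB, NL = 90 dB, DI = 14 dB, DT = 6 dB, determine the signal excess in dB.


21 dB


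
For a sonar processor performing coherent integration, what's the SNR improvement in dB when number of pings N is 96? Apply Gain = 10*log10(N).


Gain = 10*log10(96) = 19.82

19.82 dB


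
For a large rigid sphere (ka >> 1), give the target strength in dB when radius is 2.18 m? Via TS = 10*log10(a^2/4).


TS = 10*log10(2.18^2 / 4) = 10*log10(1.1881) = 0.75

0.75 dB


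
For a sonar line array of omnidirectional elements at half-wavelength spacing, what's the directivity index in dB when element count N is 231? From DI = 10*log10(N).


DI = 10*log10(231) = 23.64

23.64 dB


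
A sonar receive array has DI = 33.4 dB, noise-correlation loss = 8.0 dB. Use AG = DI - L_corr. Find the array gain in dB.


25.4 dB


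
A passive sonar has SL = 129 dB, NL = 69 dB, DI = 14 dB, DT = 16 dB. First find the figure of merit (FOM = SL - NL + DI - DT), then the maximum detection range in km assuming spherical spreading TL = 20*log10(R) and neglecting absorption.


Step 1: FOM = SL - NL + DI - DT = 129 - 69 + 14 - 16 = 58 dB
Step 2: at max range FOM = TL = 20*log10(R), so R = 10^(58/20) = 794.33 m = 0.79 km

0.79 km


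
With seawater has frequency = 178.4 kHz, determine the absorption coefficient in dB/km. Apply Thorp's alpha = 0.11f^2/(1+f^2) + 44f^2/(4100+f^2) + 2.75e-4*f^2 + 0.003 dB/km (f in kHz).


f^2 = 31826.56
alpha = 0.11*31826.56/(1+31826.56) + 44*31826.56/(4100+31826.56) + 2.75e-4*31826.56 + 0.003 = 47.844

47.844 dB/km


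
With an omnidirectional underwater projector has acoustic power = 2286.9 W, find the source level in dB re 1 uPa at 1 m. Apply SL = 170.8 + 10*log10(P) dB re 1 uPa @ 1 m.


SL = 170.8 + 10*log10(2286.9) = 170.8 + 33.59 = 204.39

204.39 dB


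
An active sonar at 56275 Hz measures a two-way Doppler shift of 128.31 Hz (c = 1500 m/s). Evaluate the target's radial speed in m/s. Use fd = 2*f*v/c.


From fd = 2*f*v/c, v = c*fd/(2*f) = 1500 * 128.31 / (2*56275) = 1.71

1.71 m/s


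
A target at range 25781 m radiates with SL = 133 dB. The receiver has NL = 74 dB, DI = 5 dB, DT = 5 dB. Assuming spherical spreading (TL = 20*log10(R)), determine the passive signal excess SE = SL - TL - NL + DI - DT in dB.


Step 1: TL = 20*log10(25781) = 88.23 dB
Step 2: SE = 133 - 88.23 - 74 + 5 - 5 = -29.23

-29.23 dB


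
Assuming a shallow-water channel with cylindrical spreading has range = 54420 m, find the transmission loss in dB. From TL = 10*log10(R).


TL = 10*log10(54420) = 47.36

47.36 dB


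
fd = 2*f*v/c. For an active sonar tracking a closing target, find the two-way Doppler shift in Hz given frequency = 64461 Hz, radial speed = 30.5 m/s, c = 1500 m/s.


fd = 2*f*v/c = 2 * 64461 * 30.5 / 1500 = 2621.41

2621.41 Hz


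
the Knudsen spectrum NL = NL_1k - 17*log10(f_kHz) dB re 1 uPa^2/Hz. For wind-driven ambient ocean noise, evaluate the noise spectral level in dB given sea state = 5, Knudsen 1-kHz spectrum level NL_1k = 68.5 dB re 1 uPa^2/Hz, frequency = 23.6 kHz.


45.16 dB


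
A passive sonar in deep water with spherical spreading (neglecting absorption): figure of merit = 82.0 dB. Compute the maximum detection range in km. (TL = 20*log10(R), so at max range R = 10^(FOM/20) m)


At max range FOM = TL, so 20*log10(R) = 82.0
R = 10^(82.0/20) = 12589.25 m = 12.59 km

12.59 km


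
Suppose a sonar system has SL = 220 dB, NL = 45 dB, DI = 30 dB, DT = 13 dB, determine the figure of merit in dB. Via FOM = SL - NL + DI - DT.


192 dB


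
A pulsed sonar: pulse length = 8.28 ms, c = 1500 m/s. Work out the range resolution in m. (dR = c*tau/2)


6.21 m


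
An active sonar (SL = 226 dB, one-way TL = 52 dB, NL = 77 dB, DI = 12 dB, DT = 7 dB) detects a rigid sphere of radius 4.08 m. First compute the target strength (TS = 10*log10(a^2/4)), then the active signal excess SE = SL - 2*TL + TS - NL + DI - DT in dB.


Step 1: TS = 10*log10(4.08^2/4) = 6.19 dB
Step 2: SE = SL - 2*TL + TS - NL + DI - DT = 226 - 2*52 + (6.19) - 77 + 12 - 7 = 56.19

56.19 dB


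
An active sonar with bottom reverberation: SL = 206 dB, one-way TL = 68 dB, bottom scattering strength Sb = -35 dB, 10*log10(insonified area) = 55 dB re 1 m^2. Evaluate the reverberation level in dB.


RL = SL - 2*TL + Sb + 10*log10(A) = 206 - 2*68 + (-35) + 55 = 90

90 dB


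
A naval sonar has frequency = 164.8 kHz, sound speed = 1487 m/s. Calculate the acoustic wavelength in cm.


lambda = c/f = 1487 / 164800 = 0.009 m = 0.9 cm

0.9 cm


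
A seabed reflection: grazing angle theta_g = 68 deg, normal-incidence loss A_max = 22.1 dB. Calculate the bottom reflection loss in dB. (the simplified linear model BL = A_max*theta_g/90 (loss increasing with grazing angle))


BL = A_max * theta_g / 90 = 22.1 * 68 / 90 = 16.7

16.7 dB


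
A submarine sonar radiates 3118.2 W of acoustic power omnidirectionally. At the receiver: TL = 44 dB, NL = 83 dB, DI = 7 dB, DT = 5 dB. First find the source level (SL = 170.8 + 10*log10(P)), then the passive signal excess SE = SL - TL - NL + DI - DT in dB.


Step 1: SL = 170.8 + 10*log10(3118.2) = 205.74 dB
Step 2: SE = SL - TL - NL + DI - DT = 205.74 - 44 - 83 + 7 - 5 = 80.74

80.74 dB


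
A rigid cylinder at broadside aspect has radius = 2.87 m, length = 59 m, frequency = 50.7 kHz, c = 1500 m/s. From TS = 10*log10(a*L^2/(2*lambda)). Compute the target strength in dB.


lambda = 1500/50700 = 0.02959 m
TS = 10*log10(2.87*59^2/(2*0.02959)) = 52.27

52.27 dB


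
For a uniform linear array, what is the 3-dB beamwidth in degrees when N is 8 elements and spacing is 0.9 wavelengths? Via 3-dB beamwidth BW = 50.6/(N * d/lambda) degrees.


BW = 50.6 / (8 * 0.9) = 50.6 / 7.2 = 7.03

7.03 deg


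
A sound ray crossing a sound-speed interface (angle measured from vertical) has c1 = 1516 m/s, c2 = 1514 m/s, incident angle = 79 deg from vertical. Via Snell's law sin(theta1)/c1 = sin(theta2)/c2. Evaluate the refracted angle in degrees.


78.62 deg
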